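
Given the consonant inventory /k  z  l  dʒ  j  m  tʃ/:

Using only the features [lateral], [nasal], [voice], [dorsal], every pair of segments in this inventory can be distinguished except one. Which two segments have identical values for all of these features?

dʒ, z

Both /dʒ/ and /z/ are [−lateral], [−nasal], [+voice], [−dorsal]. Since the list omits [continuant], [anterior] and [distributed] — which do distinguish the voiced postalveolar affricate from the voiced alveolar fricative — this pair collapses; all other pairs remain distinct.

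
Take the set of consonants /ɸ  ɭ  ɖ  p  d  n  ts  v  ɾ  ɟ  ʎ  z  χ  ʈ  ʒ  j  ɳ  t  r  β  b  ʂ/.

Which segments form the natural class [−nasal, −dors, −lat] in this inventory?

ɸ, ɖ, p, d, ts, v, ɾ, z, ʈ, ʒ, t, r, β, b, ʂ

Checking each segment against [−nasal], [−dorsal], [−lateral]: /ɸ/ (voiceless bilabial fricative), /ɖ/ (voiced retroflex stop), /p/ (voiceless bilabial stop), /d/ (voiced alveolar stop), /ts/ (voiceless alveolar affricate), /v/ (voiced labiodental fricative), among others, satisfy every feature; every other segment in the inventory fails at least one.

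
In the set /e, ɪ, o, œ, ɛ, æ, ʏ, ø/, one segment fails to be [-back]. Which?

o

/o/ is the mid back rounded tense vowel, which is [+back]; the rest — /æ, ɛ, œ, ɪ, ø, e, ʏ/ — are [-back].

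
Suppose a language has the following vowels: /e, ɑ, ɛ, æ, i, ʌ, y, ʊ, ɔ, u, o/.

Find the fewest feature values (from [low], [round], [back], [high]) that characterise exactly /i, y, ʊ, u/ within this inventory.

/i, y, ʊ, u/ are exactly the [+high] segments in the inventory, so a single feature suffices.

[+high]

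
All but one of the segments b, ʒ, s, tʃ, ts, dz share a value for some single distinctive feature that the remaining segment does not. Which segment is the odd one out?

/dz, ʒ, ts, tʃ, s/ are all [+strident], but /b/ (voiced bilabial stop) is [-strident]. No other single segment can be removed to leave a set sharing one feature value that the removed segment lacks, so /b/ is the odd one out.

b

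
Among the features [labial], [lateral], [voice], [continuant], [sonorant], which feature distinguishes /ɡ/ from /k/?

/ɡ/ is the voiced velar stop and /k/ is the voiceless velar stop. Both are [-labial], [-lateral], [-continuant], [-sonorant]. /ɡ/ is [+voice] while /k/ is [-voice], so the distinguishing feature is [voice].

[voice]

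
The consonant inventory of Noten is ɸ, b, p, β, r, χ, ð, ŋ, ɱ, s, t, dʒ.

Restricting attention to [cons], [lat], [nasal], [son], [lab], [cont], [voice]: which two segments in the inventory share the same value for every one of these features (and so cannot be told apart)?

s, χ

/s/ (voiceless alveolar fricative) and /χ/ (voiceless uvular fricative) are both [+consonantal], [−lateral], [−nasal], [−sonorant], [−labial], [+continuant], [−voice], so none of the listed features separates them. (They do differ in [coronal] and [dorsal], which are not among the given features.) Every other pair in the inventory differs on at least one listed feature.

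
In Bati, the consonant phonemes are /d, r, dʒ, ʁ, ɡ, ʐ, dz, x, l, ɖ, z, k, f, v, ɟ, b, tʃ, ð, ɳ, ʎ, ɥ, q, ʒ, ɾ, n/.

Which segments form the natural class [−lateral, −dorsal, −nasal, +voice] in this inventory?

First, the [−lateral] segments are /d, r, dʒ, ʁ, ɡ, ʐ, dz, x, ɖ, z, k, f, v, ɟ, b, tʃ, ð, ɳ, ɥ, q, ʒ, ɾ, n/.
Of those, [−dorsal] gives /d, r, dʒ, ʐ, dz, ɖ, z, f, v, b, tʃ, ð, ɳ, ʒ, ɾ, n/.
Intersecting with [−nasal] gives /d, r, dʒ, ʐ, dz, ɖ, z, f, v, b, tʃ, ð, ʒ, ɾ/.
Among these, [+voice] leaves /d, r, dʒ, ʐ, dz, ɖ, z, v, b, ð, ʒ, ɾ/.

d, r, dʒ, ʐ, dz, ɖ, z, v, b, ð, ʒ, ɾ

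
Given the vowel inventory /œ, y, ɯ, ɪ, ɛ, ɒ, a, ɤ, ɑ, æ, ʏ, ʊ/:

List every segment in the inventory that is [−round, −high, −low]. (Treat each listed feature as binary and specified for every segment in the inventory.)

ɛ, ɤ

Among the inventory, the [−round] segments are /ɯ, ɪ, ɛ, a, ɤ, ɑ, æ/.
Then [−high] gives /ɛ, a, ɤ, ɑ, æ/.
Within that set, [−low] leaves /ɛ, ɤ/.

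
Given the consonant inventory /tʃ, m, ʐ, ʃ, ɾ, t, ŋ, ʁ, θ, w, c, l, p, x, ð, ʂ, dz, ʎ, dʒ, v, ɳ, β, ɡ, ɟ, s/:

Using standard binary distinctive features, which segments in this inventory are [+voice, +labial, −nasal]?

w, v, β

The [+voice] segments are /m, ʐ, ɾ, ŋ, ʁ, w, l, ð, dz, ʎ, dʒ, v, ɳ, β, ɡ, ɟ/.
Of those, [+labial] gives /m, w, v, β/.
Within that set, [−nasal] leaves /w, v, β/.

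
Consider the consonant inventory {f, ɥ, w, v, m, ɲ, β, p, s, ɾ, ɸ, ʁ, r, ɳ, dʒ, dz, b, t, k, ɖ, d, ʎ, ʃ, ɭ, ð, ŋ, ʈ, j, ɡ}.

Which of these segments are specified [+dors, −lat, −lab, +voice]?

Among the inventory, the [+dorsal] segments are /ɥ, w, ɲ, ʁ, k, ʎ, ŋ, j, ɡ/.
Among these, [−lateral] gives /ɥ, w, ɲ, ʁ, k, ŋ, j, ɡ/.
Among these, [−labial] gives /ɲ, ʁ, k, ŋ, j, ɡ/.
Intersecting with [+voice] leaves /ɲ, ʁ, ŋ, j, ɡ/.

ɲ, ʁ, ŋ, j, ɡ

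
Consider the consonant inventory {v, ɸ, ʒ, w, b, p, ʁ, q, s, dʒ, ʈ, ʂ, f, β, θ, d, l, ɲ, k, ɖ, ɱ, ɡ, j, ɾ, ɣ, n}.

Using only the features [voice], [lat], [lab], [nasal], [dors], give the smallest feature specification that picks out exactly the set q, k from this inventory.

[−voice, +dors]

Every target segment is [−voice], [+dorsal]; each remaining inventory member fails at least one of these. Each conjunct is needed — [+dorsal] alone would also admit /w, ʁ, ɲ, ɡ, …/; [−voice] alone would also admit /ɸ, p, s, ʈ, …/ — and no other single listed feature has exactly this extension, so two is the minimum.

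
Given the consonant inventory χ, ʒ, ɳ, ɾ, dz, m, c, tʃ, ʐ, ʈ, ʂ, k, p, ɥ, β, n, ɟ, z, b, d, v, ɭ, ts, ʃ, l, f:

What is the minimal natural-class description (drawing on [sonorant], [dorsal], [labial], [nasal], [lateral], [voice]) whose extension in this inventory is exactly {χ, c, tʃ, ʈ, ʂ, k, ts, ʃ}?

/χ, c, tʃ, ʈ, ʂ, k, ts, ʃ/ are all [-voice], [-labial], and no other segment in the inventory matches both values. Dropping any one of them over-generates: [-labial] alone would also admit /ʒ, ɳ, ɾ, dz, …/; [-voice] alone would also admit /p, f/. No other single listed feature picks out exactly this set either, so fewer than two features will not do.

[-voice, -labial]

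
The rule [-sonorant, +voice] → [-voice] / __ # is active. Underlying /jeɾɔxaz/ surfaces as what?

The only segment in the rule's environment that also matches [-sonorant, +voice] is /z/. Applying [-voice] turns the voiced alveolar fricative into /s/ (voiceless alveolar fricative), giving [jeɾɔxas].

[jeɾɔxas]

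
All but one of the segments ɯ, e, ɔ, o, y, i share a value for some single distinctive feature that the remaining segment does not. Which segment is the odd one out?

[tense] groups all but one: /o, i, e, ɯ, y/ share [+tense] while /ɔ/ (mid back rounded lax vowel) alone is [-tense]. Removing any other segment would not leave a single-feature class that excludes it.

ɔ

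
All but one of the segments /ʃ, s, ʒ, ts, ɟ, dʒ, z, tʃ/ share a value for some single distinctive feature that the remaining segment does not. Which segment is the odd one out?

The remaining segments after removing /ɟ/ share [+strident]; /ɟ/ (voiced palatal stop) is [-strident]. For every other candidate removal, the leftover set fails to share any single feature value that the removed segment lacks.

ɟ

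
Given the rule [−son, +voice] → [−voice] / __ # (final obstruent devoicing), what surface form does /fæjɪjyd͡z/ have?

/d͡z/ satisfies [−son, +voice] and sits in __ #. The [−voice] counterpart of the voiced alveolar affricate is /t͡s/. Other segments in /fæjɪjyd͡z/ either fail the structural description or are not in the environment, so the surface form is [fæjɪjyt͡s].

[fæjɪjyt͡s]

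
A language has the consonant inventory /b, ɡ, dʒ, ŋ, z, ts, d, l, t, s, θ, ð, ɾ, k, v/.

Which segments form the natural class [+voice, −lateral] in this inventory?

b, ɡ, dʒ, ŋ, z, d, ð, ɾ, v

First, the [+voice] segments are /b, ɡ, dʒ, ŋ, z, d, l, ð, ɾ, v/.
Among these, [−lateral] leaves /b, ɡ, dʒ, ŋ, z, d, ð, ɾ, v/.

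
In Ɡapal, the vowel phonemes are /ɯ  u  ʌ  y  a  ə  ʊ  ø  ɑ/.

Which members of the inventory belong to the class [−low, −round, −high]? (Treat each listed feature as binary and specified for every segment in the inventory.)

ʌ, ə

Eliminate segments failing any feature: /ɯ/ is [+high]; /u, y, ʊ, ø/ are [+round]; /a, ɑ/ are [+low]. The remaining /ʌ, ə/ satisfy [−low], [−round], [−high].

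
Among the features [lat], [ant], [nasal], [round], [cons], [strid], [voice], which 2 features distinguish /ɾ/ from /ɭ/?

[lateral], [anterior]

The two segments share [−nasal], [−round], [+consonantal], [−strident], [+voice]. The only features from the list on which they differ: /ɾ/ is [−lateral] while /ɭ/ is [+lateral]; /ɾ/ is [+anterior] while /ɭ/ is [−anterior].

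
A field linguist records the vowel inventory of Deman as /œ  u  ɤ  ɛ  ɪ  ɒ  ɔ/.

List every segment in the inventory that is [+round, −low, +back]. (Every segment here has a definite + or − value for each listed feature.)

Checking each segment against [+round], [−low], [+back]: /u/ (high back rounded tense vowel), /ɔ/ (mid back rounded lax vowel) satisfy every feature; every other segment in the inventory fails at least one.

u, ɔ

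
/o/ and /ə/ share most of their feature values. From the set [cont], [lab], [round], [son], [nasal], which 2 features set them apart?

[labial], [round]

The two segments share [+continuant], [+sonorant], [−nasal]. The only features from the list on which they differ: /o/ is [+labial] while /ə/ is [−labial]; /o/ is [+round] while /ə/ is [−round].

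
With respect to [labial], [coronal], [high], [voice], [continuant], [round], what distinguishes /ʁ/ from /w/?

[labial], [round], [high]

The two segments share [-coronal], [+voice], [+continuant]. The only features from the list on which they differ: /ʁ/ is [-labial] while /w/ is [+labial]; /ʁ/ is [-round] while /w/ is [+round]; /ʁ/ is [-high] while /w/ is [+high].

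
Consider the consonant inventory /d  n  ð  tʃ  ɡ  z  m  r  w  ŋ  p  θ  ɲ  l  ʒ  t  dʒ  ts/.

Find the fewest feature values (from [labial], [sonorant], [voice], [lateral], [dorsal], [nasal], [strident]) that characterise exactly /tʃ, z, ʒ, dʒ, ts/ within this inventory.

[+strident]

/tʃ, z, ʒ, dʒ, ts/ are exactly the [+strident] segments in the inventory, so a single feature suffices.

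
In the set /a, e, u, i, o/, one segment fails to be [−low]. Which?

a

Every segment except /a/ is [−low]. /a/ (low unrounded vowel) is [+low], so it is the exception.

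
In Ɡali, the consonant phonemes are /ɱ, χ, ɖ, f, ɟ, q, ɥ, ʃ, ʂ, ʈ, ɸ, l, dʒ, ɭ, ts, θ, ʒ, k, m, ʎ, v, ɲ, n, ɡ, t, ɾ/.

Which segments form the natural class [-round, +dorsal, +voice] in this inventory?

ɟ, ʎ, ɲ, ɡ

Among the inventory, the [-round] segments are /ɱ, χ, ɖ, f, ɟ, q, ʃ, ʂ, ʈ, ɸ, l, dʒ, ɭ, ts, θ, ʒ, k, m, ʎ, v, ɲ, n, ɡ, t, ɾ/.
Among these, [+dorsal] gives /χ, ɟ, q, k, ʎ, ɲ, ɡ/.
Within that set, [+voice] leaves /ɟ, ʎ, ɲ, ɡ/.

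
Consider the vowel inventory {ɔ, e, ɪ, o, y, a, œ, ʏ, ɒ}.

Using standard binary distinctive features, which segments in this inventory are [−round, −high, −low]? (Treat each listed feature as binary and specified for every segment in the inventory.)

Eliminate segments failing any feature: /ɔ, o, y, œ, ʏ, ɒ/ are [+round]; /ɪ/ is [+high]; /a/ is [+low]. The remaining /e/ satisfy [−round], [−high], [−low].

e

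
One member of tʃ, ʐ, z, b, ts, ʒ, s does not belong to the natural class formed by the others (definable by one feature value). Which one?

[strident] (equivalently [labial], [coronal]) groups all but one: /ʐ, ts, ʒ, s, tʃ, z/ share [+strident] while /b/ (voiced bilabial stop) alone is [−strident]. Removing any other segment would not leave a single-feature class that excludes it.

b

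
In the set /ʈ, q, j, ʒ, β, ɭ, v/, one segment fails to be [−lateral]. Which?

ɭ

/ɭ/ is the retroflex lateral approximant, which is [+lateral]; the rest — /ʒ, β, j, q, ʈ, v/ — are [−lateral].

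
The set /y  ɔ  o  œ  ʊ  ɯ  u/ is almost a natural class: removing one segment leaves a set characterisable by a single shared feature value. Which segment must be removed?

The remaining segments after removing /ɯ/ share [+round]; /ɯ/ (high back unrounded vowel) is [−round]. For every other candidate removal, the leftover set fails to share any single feature value that the removed segment lacks.

ɯ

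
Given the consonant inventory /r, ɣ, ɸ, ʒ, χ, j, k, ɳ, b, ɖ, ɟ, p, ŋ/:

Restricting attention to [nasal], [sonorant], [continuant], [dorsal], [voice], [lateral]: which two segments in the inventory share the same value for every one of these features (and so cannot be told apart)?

ɖ, b

On the given features, /ɖ/ and /b/ have an identical profile: [-nasal], [-sonorant], [-continuant], [-dorsal], [+voice], [-lateral]. No other two segments in the inventory coincide on all 6 features. (They do differ in [labial] and [coronal], which are not among the given features.)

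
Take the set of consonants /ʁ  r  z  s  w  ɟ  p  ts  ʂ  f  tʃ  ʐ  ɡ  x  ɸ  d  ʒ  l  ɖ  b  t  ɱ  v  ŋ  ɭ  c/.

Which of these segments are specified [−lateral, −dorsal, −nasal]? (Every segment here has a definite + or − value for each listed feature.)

r, z, s, p, ts, ʂ, f, tʃ, ʐ, ɸ, d, ʒ, ɖ, b, t, v

Among the inventory, the [−lateral] segments are /ʁ, r, z, s, w, ɟ, p, ts, ʂ, f, tʃ, ʐ, ɡ, x, ɸ, d, ʒ, ɖ, b, t, ɱ, v, ŋ, c/.
Within that set, [−dorsal] gives /r, z, s, p, ts, ʂ, f, tʃ, ʐ, ɸ, d, ʒ, ɖ, b, t, ɱ, v/.
Among these, [−nasal] leaves /r, z, s, p, ts, ʂ, f, tʃ, ʐ, ɸ, d, ʒ, ɖ, b, t, v/.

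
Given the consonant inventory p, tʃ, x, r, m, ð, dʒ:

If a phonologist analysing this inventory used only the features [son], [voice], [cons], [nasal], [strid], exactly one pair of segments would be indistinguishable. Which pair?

/x/ (voiceless velar fricative) and /p/ (voiceless bilabial stop) are both [−sonorant], [−voice], [+consonantal], [−nasal], [−strident], so none of the listed features separates them. (They do differ in [continuant], [labial] and [dorsal], which are not among the given features.) Every other pair in the inventory differs on at least one listed feature.

x, p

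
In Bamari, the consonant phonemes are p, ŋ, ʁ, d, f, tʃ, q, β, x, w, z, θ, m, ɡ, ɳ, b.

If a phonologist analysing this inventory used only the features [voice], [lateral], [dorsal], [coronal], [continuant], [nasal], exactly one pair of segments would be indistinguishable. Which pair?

/w/ (labial-velar glide) and /ʁ/ (voiced uvular fricative) are both [+voice], [-lateral], [+dorsal], [-coronal], [+continuant], [-nasal], so none of the listed features separates them. (They do differ in [labial], [round] and [high], which are not among the given features.) Every other pair in the inventory differs on at least one listed feature.

w, ʁ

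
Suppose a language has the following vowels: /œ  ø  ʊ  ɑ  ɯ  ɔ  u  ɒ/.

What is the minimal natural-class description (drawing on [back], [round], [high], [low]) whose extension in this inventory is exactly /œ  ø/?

[-back]

Every target segment is [-back] and no other inventory member is, so one feature is enough.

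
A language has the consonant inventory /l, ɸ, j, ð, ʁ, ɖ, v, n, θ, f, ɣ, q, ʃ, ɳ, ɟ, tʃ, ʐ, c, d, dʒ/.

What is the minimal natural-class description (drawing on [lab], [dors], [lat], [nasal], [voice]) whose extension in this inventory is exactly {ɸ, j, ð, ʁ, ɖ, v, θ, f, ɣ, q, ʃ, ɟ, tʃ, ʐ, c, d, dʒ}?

/ɸ, j, ð, ʁ, ɖ, v, θ, f, ɣ, q, ʃ, ɟ, tʃ, ʐ, c, d, dʒ/ are all [-nasal], [-lateral], and no other segment in the inventory matches both values. Dropping any one of them over-generates: [-lateral] alone would also admit /n, ɳ/; [-nasal] alone would also admit /l/. No other single listed feature picks out exactly this set either, so fewer than two features will not do.

[-nasal, -lat]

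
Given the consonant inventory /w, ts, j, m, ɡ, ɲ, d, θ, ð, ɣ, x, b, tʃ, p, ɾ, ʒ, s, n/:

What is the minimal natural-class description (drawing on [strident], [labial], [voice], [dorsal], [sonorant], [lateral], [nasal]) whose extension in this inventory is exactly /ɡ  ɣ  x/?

/ɡ, ɣ, x/ are all [−sonorant], [+dorsal], and no other segment in the inventory matches both values. Dropping any one of them over-generates: [+dorsal] alone would also admit /w, j, ɲ/; [−sonorant] alone would also admit /ts, d, θ, ð, …/. No other single listed feature picks out exactly this set either, so fewer than two features will not do.

[−sonorant, +dorsal]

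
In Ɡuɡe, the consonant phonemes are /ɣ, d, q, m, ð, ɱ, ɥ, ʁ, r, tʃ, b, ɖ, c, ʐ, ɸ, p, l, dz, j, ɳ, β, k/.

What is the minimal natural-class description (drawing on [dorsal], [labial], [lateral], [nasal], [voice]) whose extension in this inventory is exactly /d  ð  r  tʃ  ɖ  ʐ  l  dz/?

/d, ð, r, tʃ, ɖ, ʐ, l, dz/ are all [−nasal], [−labial], [−dorsal], and no other segment in the inventory matches all three values. Dropping any one of them over-generates: [−labial, −dorsal] alone would also admit /ɳ/; [−nasal, −dorsal] alone would also admit /b, ɸ, p, β/; [−nasal, −labial] alone would also admit /ɣ, q, ʁ, c, …/. No other combination of two listed features picks out exactly this set either, so fewer than three features will not do.

[−nasal, −labial, −dorsal]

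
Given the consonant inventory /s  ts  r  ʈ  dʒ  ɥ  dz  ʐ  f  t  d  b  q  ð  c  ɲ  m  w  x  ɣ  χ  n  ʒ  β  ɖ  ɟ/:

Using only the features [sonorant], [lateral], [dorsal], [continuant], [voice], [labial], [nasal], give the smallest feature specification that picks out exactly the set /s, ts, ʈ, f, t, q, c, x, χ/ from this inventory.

/s, ts, ʈ, f, t, q, c, x, χ/ are exactly the [-voice] segments in the inventory, so a single feature suffices.

[-voice]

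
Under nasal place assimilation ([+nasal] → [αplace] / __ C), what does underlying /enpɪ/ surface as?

The only nasal preceding a consonant is /n/ before /p/. /p/ is [+labial], so /n/ → /m/, giving [empɪ].

[empɪ]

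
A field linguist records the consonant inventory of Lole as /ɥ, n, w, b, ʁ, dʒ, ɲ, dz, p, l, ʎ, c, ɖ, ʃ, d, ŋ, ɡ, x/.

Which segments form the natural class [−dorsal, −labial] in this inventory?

Checking each segment against [−dorsal], [−labial]: /n/ (alveolar nasal), /dʒ/ (voiced postalveolar affricate), /dz/ (voiced alveolar affricate), /l/ (alveolar lateral approximant), /ɖ/ (voiced retroflex stop), /ʃ/ (voiceless postalveolar fricative), among others, satisfy every feature; every other segment in the inventory fails at least one.

n, dʒ, dz, l, ɖ, ʃ, d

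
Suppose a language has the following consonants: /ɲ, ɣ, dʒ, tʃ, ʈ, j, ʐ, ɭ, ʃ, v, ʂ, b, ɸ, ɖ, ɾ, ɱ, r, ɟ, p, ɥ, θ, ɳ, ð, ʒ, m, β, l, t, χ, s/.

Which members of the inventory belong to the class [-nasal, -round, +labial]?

v, b, ɸ, p, β

The [-nasal] segments are /ɣ, dʒ, tʃ, ʈ, j, ʐ, ɭ, ʃ, v, ʂ, b, ɸ, ɖ, ɾ, r, ɟ, p, ɥ, θ, ð, ʒ, β, l, t, χ, s/.
Within that set, [-round] gives /ɣ, dʒ, tʃ, ʈ, j, ʐ, ɭ, ʃ, v, ʂ, b, ɸ, ɖ, ɾ, r, ɟ, p, θ, ð, ʒ, β, l, t, χ, s/.
Intersecting with [+labial] leaves /v, b, ɸ, p, β/.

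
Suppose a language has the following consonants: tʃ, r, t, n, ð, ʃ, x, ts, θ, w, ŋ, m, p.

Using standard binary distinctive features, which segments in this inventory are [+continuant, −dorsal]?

Among the inventory, the [+continuant] segments are /r, ð, ʃ, x, θ, w/.
Of those, [−dorsal] leaves /r, ð, ʃ, θ/.

r, ð, ʃ, θ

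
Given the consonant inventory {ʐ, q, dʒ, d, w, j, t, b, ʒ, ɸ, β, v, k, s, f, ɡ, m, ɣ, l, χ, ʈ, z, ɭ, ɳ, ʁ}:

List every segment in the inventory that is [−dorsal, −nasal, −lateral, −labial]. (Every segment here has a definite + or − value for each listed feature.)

ʐ, dʒ, d, t, ʒ, s, ʈ, z

Among the inventory, the [−dorsal] segments are /ʐ, dʒ, d, t, b, ʒ, ɸ, β, v, s, f, m, l, ʈ, z, ɭ, ɳ/.
Of those, [−nasal] gives /ʐ, dʒ, d, t, b, ʒ, ɸ, β, v, s, f, l, ʈ, z, ɭ/.
Intersecting with [−lateral] gives /ʐ, dʒ, d, t, b, ʒ, ɸ, β, v, s, f, ʈ, z/.
Among these, [−labial] leaves /ʐ, dʒ, d, t, ʒ, s, ʈ, z/.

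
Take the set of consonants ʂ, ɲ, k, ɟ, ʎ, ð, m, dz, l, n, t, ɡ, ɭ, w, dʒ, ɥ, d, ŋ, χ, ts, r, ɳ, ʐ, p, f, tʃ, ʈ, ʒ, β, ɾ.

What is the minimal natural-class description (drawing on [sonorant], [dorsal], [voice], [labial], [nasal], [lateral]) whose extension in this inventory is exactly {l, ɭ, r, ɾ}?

[+sonorant, −nasal, −dorsal]

Every target segment is [+sonorant], [−nasal], [−dorsal]; each remaining inventory member fails at least one of these. Each conjunct is needed — [−nasal, −dorsal] alone would also admit /ʂ, ð, dz, t, …/; [+sonorant, −dorsal] alone would also admit /m, n, ɳ/; [+sonorant, −nasal] alone would also admit /ʎ, w, ɥ/ — and no other combination of two listed features has exactly this extension, so three is the minimum.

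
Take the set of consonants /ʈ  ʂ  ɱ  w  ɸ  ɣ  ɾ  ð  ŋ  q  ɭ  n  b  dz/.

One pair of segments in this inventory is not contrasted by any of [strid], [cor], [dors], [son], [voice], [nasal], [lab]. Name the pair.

ɾ, ɭ

On the given features, /ɾ/ and /ɭ/ have an identical profile: [−strident], [+coronal], [−dorsal], [+sonorant], [+voice], [−nasal], [−labial]. No other two segments in the inventory coincide on all 7 features. (They do differ in [lateral] and [anterior], which are not among the given features.)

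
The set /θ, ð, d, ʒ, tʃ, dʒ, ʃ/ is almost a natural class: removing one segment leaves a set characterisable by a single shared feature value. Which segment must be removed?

d

/θ, ð, ʒ, dʒ, tʃ, ʃ/ are all [+distributed], but /d/ (voiced alveolar stop) is [-distributed]. No other single segment can be removed to leave a set sharing one feature value that the removed segment lacks, so /d/ is the odd one out.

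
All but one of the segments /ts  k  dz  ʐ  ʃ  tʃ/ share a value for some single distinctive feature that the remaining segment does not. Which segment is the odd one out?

The remaining segments after removing /k/ share [+strident]; /k/ (voiceless velar stop) is [-strident]. For every other candidate removal, the leftover set fails to share any single feature value that the removed segment lacks.

k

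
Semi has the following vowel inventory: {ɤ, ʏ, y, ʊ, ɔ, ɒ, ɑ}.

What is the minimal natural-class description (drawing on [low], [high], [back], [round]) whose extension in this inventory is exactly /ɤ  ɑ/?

[−round]

The target set is precisely the extension of [−round] in this inventory.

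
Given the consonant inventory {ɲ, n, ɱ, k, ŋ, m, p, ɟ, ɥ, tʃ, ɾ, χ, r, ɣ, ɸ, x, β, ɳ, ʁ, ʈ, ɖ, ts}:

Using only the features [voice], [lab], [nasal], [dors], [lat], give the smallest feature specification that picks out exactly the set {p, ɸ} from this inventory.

[−voice, +lab]

Every target segment is [−voice], [+labial]; each remaining inventory member fails at least one of these. Each conjunct is needed — [+labial] alone would also admit /ɱ, m, ɥ, β/; [−voice] alone would also admit /k, tʃ, χ, x, …/ — and no other single listed feature has exactly this extension, so two is the minimum.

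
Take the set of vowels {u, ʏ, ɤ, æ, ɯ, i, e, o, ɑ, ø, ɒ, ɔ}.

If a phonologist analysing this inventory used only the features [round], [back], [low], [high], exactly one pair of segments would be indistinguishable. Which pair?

On the given features, /ɔ/ and /o/ have an identical profile: [+round], [+back], [−low], [−high]. No other two segments in the inventory coincide on all 4 features. (They do differ in [tense], which is not among the given features.)

ɔ, o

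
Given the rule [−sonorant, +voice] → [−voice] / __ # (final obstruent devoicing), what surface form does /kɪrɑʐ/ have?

[kɪrɑʂ]

/ʐ/ satisfies [−sonorant, +voice] and sits in __ #. The [−voice] counterpart of the voiced retroflex fricative is /ʂ/. Other segments in /kɪrɑʐ/ either fail the structural description or are not in the environment, so the surface form is [kɪrɑʂ].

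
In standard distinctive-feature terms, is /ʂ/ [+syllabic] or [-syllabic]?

[-syllabic]

As the voiceless retroflex fricative, /ʂ/ is [-syllabic].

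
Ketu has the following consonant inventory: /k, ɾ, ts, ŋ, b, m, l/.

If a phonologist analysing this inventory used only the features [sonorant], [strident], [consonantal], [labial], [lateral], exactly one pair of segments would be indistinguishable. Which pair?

ɾ, ŋ

Both /ɾ/ and /ŋ/ are [+sonorant], [-strident], [+consonantal], [-labial], [-lateral]. Since the list omits [nasal], [coronal] and [dorsal] — which do distinguish the alveolar tap from the velar nasal — this pair collapses; all other pairs remain distinct.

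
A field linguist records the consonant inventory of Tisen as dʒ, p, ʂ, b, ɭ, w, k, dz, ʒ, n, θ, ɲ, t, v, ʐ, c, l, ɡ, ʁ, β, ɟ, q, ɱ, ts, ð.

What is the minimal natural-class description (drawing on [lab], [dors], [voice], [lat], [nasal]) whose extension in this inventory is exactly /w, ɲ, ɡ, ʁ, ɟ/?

The class [+voice], [+dorsal] has exactly /w, ɲ, ɡ, ʁ, ɟ/ as its extension in this inventory. No smaller conjunction from the listed features achieves this: [+dorsal] alone would also admit /k, c, q/; [+voice] alone would also admit /dʒ, b, ɭ, dz, …/; and checking the remaining single features turns up none with this extension.

[+voice, +dors]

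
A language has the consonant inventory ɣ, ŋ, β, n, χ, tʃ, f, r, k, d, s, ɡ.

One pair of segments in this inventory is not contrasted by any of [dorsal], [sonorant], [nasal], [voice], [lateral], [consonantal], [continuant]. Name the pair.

/s/ (voiceless alveolar fricative) and /f/ (voiceless labiodental fricative) are both [−dorsal], [−sonorant], [−nasal], [−voice], [−lateral], [+consonantal], [+continuant], so none of the listed features separates them. (They do differ in [labial] and [coronal], which are not among the given features.) Every other pair in the inventory differs on at least one listed feature.

s, f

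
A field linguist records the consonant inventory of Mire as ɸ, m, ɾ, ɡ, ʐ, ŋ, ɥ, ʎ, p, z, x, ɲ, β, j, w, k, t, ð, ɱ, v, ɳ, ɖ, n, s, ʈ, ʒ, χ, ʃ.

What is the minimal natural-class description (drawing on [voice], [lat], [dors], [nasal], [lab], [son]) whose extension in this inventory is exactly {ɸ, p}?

/ɸ, p/ are all [-voice], [+labial], and no other segment in the inventory matches both values. Dropping any one of them over-generates: [+labial] alone would also admit /m, ɥ, β, w, …/; [-voice] alone would also admit /x, k, t, s, …/. No other single listed feature picks out exactly this set either, so fewer than two features will not do.

[-voice, +lab]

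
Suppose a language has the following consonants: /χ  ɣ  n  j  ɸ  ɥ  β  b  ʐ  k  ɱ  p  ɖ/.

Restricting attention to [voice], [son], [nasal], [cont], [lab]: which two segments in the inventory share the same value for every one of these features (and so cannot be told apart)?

ʐ, ɣ

/ʐ/ (voiced retroflex fricative) and /ɣ/ (voiced velar fricative) are both [+voice], [-sonorant], [-nasal], [+continuant], [-labial], so none of the listed features separates them. (They do differ in [strident], [coronal] and [dorsal], which are not among the given features.) Every other pair in the inventory differs on at least one listed feature.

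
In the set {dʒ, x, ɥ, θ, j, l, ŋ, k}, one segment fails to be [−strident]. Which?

/ŋ, j, l, θ, ɥ, x, k/ are all [−strident]; /dʒ/ (voiced postalveolar affricate) is [+strident].

dʒ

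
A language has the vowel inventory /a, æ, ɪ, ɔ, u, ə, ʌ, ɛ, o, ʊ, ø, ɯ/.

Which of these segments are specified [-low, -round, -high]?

ə, ʌ, ɛ

Checking each segment against [-low], [-round], [-high]: /ə/ (mid central vowel (schwa)), /ʌ/ (mid back unrounded lax vowel), /ɛ/ (mid front unrounded lax vowel) satisfy every feature; every other segment in the inventory fails at least one.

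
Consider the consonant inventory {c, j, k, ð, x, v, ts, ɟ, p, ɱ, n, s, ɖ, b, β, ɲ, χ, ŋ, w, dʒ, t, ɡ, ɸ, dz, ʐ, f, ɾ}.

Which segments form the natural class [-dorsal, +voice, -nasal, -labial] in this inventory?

ð, ɖ, dʒ, dz, ʐ, ɾ

The [-dorsal] segments are /ð, v, ts, p, ɱ, n, s, ɖ, b, β, dʒ, t, ɸ, dz, ʐ, f, ɾ/.
Then [+voice] gives /ð, v, ɱ, n, ɖ, b, β, dʒ, dz, ʐ, ɾ/.
Within that set, [-nasal] gives /ð, v, ɖ, b, β, dʒ, dz, ʐ, ɾ/.
Within that set, [-labial] leaves /ð, ɖ, dʒ, dz, ʐ, ɾ/.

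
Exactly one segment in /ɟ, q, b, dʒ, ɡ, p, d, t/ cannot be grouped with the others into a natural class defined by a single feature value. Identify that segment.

dʒ

[delayed release] (equivalently [strident]) groups all but one: /ɡ, t, q, d, b, p, ɟ/ share [-delayed release] while /dʒ/ (voiced postalveolar affricate) alone is [+delayed release]. Removing any other segment would not leave a single-feature class that excludes it.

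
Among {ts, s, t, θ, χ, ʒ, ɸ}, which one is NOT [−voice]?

ʒ

/ʒ/ is the voiced postalveolar fricative, which is [+voice]; the rest — /χ, ɸ, ts, t, θ, s/ — are [−voice].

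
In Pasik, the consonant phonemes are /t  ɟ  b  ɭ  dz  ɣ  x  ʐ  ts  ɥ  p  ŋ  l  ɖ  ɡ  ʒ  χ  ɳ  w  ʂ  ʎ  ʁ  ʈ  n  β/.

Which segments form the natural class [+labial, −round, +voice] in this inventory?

Checking each segment against [+labial], [−round], [+voice]: /b/ (voiced bilabial stop), /β/ (voiced bilabial fricative) satisfy every feature; every other segment in the inventory fails at least one.

b, β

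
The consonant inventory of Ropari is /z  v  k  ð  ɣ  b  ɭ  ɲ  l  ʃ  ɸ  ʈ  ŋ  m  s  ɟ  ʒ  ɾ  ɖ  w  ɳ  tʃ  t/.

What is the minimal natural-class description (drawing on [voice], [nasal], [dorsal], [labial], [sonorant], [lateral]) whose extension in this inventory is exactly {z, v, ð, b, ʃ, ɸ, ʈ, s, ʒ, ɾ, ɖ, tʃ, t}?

[-nasal, -lateral, -dorsal]

The class [-nasal], [-lateral], [-dorsal] has exactly /z, v, ð, b, ʃ, ɸ, ʈ, s, ʒ, ɾ, ɖ, tʃ, t/ as its extension in this inventory. No smaller conjunction from the listed features achieves this: [-lateral, -dorsal] alone would also admit /m, ɳ/; [-nasal, -dorsal] alone would also admit /ɭ, l/; [-nasal, -lateral] alone would also admit /k, ɣ, ɟ, w/; and checking the remaining two-feature bundles turns up none with this extension.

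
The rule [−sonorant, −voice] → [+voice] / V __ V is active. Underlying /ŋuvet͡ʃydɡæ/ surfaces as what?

/t͡ʃ/ satisfies [−sonorant, −voice] and sits in V __ V. The [+voice] counterpart of the voiceless postalveolar affricate is /d͡ʒ/. Other segments in /ŋuvet͡ʃydɡæ/ either fail the structural description or are not in the environment, so the surface form is [ŋuved͡ʒydɡæ].

[ŋuved͡ʒydɡæ]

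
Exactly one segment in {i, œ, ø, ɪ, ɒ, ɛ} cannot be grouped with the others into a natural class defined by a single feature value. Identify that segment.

[back] (equivalently [low]) groups all but one: /i, œ, ø, ɛ, ɪ/ share [−back] while /ɒ/ (low back rounded vowel) alone is [+back]. Removing any other segment would not leave a single-feature class that excludes it.

ɒ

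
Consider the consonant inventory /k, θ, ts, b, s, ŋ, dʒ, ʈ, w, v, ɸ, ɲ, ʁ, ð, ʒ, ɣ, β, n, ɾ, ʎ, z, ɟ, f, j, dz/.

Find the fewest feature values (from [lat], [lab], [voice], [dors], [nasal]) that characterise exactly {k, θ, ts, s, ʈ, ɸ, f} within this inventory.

[−voice]

The target set is precisely the extension of [−voice] in this inventory.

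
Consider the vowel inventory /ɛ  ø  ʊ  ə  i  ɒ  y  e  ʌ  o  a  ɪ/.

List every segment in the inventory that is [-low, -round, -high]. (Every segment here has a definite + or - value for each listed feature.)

ɛ, ə, e, ʌ

Eliminate segments failing any feature: /ø, ʊ, y, o/ are [+round]; /i, ɪ/ are [+high]; /ɒ, a/ are [+low]. The remaining /ɛ, ə, e, ʌ/ satisfy [-low], [-round], [-high].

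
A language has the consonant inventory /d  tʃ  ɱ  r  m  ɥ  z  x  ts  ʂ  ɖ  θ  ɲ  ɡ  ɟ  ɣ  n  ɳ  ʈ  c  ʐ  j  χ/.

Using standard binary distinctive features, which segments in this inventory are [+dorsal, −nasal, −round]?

Eliminate segments failing any feature: /d, tʃ, ɱ, r, m, z, ts, ʂ, ɖ, θ, n, ɳ, ʈ, ʐ/ are [−dorsal]; /ɥ/ is [+round]; /ɲ/ is [+nasal]. The remaining /x, ɡ, ɟ, ɣ, c, j, χ/ satisfy [+dorsal], [−nasal], [−round].

x, ɡ, ɟ, ɣ, c, j, χ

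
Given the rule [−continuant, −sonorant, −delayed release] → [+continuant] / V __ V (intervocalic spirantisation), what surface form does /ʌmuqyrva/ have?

Only /q/ occurs between two vowels (/u/ __ /y/) and matches the structural description. It is a voiceless uvular stop, so [−continuant, −sonorant, −delayed release] holds; changing it to [+continuant] with all other features held fixed yields /χ/ (voiceless uvular fricative). No other segment meets both the structural description and the environment, so the output is [ʌmuχyrva].

[ʌmuχyrva]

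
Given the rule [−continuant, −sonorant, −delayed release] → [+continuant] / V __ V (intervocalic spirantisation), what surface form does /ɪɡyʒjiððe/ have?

Only /ɡ/ occurs between two vowels (/ɪ/ __ /y/) and matches the structural description. It is a voiced velar stop, so [−continuant, −sonorant, −delayed release] holds; changing it to [+continuant] with all other features held fixed yields /ɣ/ (voiced velar fricative). No other segment meets both the structural description and the environment, so the output is [ɪɣyʒjiððe].

[ɪɣyʒjiððe]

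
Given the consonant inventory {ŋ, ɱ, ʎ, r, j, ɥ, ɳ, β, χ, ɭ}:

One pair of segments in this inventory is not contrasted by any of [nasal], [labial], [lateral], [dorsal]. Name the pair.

χ, j

On the given features, /χ/ and /j/ have an identical profile: [-nasal], [-labial], [-lateral], [+dorsal]. No other two segments in the inventory coincide on all 4 features. (They do differ in [sonorant], [voice], [high] and [back], which are not among the given features.)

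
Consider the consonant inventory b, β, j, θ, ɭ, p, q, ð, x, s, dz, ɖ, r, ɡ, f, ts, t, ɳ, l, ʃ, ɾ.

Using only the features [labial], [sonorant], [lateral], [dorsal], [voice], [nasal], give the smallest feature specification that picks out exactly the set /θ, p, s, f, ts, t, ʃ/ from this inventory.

Every target segment is [-voice], [-dorsal]; each remaining inventory member fails at least one of these. Each conjunct is needed — [-dorsal] alone would also admit /b, β, ɭ, ð, …/; [-voice] alone would also admit /q, x/ — and no other single listed feature has exactly this extension, so two is the minimum.

[-voice, -dorsal]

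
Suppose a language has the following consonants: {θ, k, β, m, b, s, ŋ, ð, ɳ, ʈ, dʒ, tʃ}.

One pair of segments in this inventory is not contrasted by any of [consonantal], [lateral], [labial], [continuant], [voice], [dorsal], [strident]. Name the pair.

Both /m/ and /b/ are [+consonantal], [−lateral], [+labial], [−continuant], [+voice], [−dorsal], [−strident]. Since the list omits [sonorant] and [nasal] — which do distinguish the bilabial nasal from the voiced bilabial stop — this pair collapses; all other pairs remain distinct.

m, b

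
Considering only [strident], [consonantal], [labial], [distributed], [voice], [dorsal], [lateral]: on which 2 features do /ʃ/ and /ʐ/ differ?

/ʃ/ (voiceless postalveolar fricative) and /ʐ/ (voiced retroflex fricative) agree on [+strident], [+consonantal], [-labial], [-dorsal], [-lateral]. They differ on [voice] (/ʃ/ [-], /ʐ/ [+]), [distributed] (/ʃ/ [+], /ʐ/ [-]).

[voice], [distributed]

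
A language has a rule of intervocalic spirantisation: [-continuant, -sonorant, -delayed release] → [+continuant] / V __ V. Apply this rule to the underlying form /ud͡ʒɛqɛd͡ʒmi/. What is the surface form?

/q/ satisfies [-continuant, -sonorant, -delayed release] and sits in V __ V. The [+continuant] counterpart of the voiceless uvular stop is /χ/. Other segments in /ud͡ʒɛqɛd͡ʒmi/ either fail the structural description or are not in the environment, so the surface form is [ud͡ʒɛχɛd͡ʒmi].

[ud͡ʒɛχɛd͡ʒmi]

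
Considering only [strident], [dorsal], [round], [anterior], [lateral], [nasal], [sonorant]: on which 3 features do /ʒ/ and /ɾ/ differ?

[sonorant], [strident], [anterior]

The two segments share [−dorsal], [−round], [−lateral], [−nasal]. The only features from the list on which they differ: /ʒ/ is [−sonorant] while /ɾ/ is [+sonorant]; /ʒ/ is [+strident] while /ɾ/ is [−strident]; /ʒ/ is [−anterior] while /ɾ/ is [+anterior].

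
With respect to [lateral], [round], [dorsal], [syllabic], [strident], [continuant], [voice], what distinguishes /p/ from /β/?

/p/ is the voiceless bilabial stop and /β/ is the voiced bilabial fricative. Both are [−lateral], [−round], [−dorsal], [−syllabic], [−strident]. /p/ is [−voice] while /β/ is [+voice]; /p/ is [−continuant] while /β/ is [+continuant], so the distinguishing features are [voice], [continuant].

[voice], [continuant]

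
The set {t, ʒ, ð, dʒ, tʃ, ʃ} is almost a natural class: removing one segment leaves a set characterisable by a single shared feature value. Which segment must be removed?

[distributed] groups all but one: /dʒ, ʃ, tʃ, ð, ʒ/ share [+distributed] while /t/ (voiceless alveolar stop) alone is [-distributed]. Removing any other segment would not leave a single-feature class that excludes it.

t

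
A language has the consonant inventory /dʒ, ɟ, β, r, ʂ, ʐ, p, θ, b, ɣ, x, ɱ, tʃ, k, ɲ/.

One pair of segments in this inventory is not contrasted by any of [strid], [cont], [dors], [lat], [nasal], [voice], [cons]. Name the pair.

On the given features, /r/ and /β/ have an identical profile: [−strident], [+continuant], [−dorsal], [−lateral], [−nasal], [+voice], [+consonantal]. No other two segments in the inventory coincide on all 7 features. (They do differ in [sonorant], [labial] and [coronal], which are not among the given features.)

r, β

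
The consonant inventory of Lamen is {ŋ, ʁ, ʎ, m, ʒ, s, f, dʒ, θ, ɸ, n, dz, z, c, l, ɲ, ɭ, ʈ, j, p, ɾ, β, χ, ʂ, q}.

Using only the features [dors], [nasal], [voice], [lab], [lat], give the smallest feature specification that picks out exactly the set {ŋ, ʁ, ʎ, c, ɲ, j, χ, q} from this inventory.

Every target segment is [+dorsal] and no other inventory member is, so one feature is enough.

[+dors]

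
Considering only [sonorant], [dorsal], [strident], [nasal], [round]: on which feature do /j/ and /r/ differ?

The two segments share [+sonorant], [−strident], [−nasal], [−round]. The only feature from the list on which they differ: /j/ is [+dorsal] while /r/ is [−dorsal].

[dorsal]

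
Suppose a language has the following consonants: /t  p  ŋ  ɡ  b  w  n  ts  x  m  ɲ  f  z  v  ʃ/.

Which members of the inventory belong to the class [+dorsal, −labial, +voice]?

ŋ, ɡ, ɲ

The [+dorsal] segments are /ŋ, ɡ, w, x, ɲ/.
Then [−labial] gives /ŋ, ɡ, x, ɲ/.
Then [+voice] leaves /ŋ, ɡ, ɲ/.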